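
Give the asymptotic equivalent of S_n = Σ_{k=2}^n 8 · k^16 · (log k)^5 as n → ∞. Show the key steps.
S_n ~ 8 · n^17 · (log n)^5 / 17

By integral comparison, S_n = ∫_1^n 8 · x^16 · (log x)^5 dx + O(n^16 · (log n)^5). For the integral, the leading term of ∫_1^n x^16 (log x)^5 dx is n^17/17 · (log n)^5 (by repeated integration by parts; each step lowers the log-exponent and produces a relatively O(1/log n) correction). Hence S_n ~ 8 · n^17 · (log n)^5 / 17.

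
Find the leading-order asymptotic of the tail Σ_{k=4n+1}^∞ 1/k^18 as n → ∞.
Σ_{k>4n} 1/k^18 ~ 1/(17 · (4n)^17)

Compare to the integral: ∫_{4n}^∞ x^(−18) dx = [−x^(−17)/17]_{4n}^∞ = 1/((18−1)·(4n)^17). Euler-Maclaurin then gives
  Σ_{k>4n} 1/k^18 = ∫_{4n}^∞ dx/x^18 − 1/(2·(4n)^18) + O(1/(4n)^19).
(Equivalently this is ζ(18) − Σ_{k≤4n} 1/k^18.)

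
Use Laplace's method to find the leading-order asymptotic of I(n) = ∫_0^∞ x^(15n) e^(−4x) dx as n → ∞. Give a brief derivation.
I(n) ~ (sqrt(2π·15n) / 4) · (15n/(4e))^(15n)

Write the integrand as exp(15n ln x − 4x) and set f(x) = 15n ln x − 4x. Then f'(x) = 15n/x − 4 = 0 at x* = 15n/4, and f''(x*) = −15n/x*^2 = −4^2/(15n). Laplace's method (interior maximum) gives
  I(n) ~ e^(f(x*)) · sqrt(2π / |f''(x*)|)
        = exp(15n ln(15n/4) − 15n) · sqrt(2π · 15n / 4^2)
        = (15n/4)^(15n) e^(−15n) · sqrt(2π·15n) / 4
        = (sqrt(2π·15n) / 4) · (15n/(4e))^(15n).
This matches Γ(15n+1)/4^(15n+1) with Stirling applied to Γ.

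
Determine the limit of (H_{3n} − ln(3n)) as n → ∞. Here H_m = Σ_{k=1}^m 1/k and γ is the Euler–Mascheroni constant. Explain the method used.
lim = γ

By Euler-Maclaurin, H_m = ln m + γ + O(1/m). So
  H_{3n} − ln(3n) = ln(3n) + γ − ln(3n) + O(1/n)
                       = ln(3/3) + γ + O(1/n).
Hence the limit is γ (since ln 1 = 0).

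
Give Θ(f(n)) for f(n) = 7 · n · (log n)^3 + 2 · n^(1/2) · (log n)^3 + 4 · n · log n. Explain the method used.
f(n) ∈ Θ(n · (log n)^3)

Compare the terms by growth order. For large n, n^a · (log n)^b dominates n^a' · (log n)^b' iff a > a', or (a = a' and b > b'). Ranking the 3 terms shows the dominant one is 7 · n · (log n)^3. Hence f(n) ∈ Θ(n · (log n)^3).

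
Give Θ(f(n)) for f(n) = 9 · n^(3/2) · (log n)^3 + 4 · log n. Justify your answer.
f(n) ∈ Θ(n^(3/2) · (log n)^3)

Compare the terms by growth order. For large n, n^a · (log n)^b dominates n^a' · (log n)^b' iff a > a', or (a = a' and b > b'). Ranking the 2 terms shows the dominant one is 9 · n^(3/2) · (log n)^3. Hence f(n) ∈ Θ(n^(3/2) · (log n)^3).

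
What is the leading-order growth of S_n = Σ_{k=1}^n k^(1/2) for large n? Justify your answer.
S_n ~ (2/3) · n^(3/2)

Integral comparison: Σ_{k=1}^n k^(1/2) = ∫_0^n x^(1/2) dx + O(n^(1/2)). The integral is n^(1 + 1/2) / (1 + 1/2) = n^((1+2)/2) / ((1+2)/2) = (2/3) · n^(3/2).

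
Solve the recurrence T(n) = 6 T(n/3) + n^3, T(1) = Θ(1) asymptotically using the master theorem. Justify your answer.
T(n) = Θ(n^3)

log_3 6 ≈ 1.631. f(n) = n^3 dominates n^(log_3 6) since 3 > 1.631, and the regularity condition a·f(n/b) = 6·(n/3)^3 = (6/27)·n^3 ≤ c·f(n) holds with c = 6/27 ≈ 0.222 < 1. So this is Case 3: T(n) = Θ(f(n)) = Θ(n^3).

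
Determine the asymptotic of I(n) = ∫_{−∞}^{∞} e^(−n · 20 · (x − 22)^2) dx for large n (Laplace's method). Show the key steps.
I(n) = sqrt(π/(20n))

Here φ(x) = 20 · (x − 22)^2 has its unique minimum at x* = 22 with φ(x*) = 0 and φ''(x*) = 40. Laplace's method gives
  I(n) ~ e^(−n φ(x*)) · sqrt(2π / (n · φ''(x*))) = sqrt(2π / (40n)) = sqrt(π/(20n)).
This is exact: substituting u = (x − 22)·sqrt(20n) gives I(n) = (1/sqrt(20n)) ∫_{−∞}^{∞} e^(−u^2) du = sqrt(π/(20n)).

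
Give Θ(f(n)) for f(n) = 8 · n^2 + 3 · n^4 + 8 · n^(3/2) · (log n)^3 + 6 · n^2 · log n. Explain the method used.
f(n) ∈ Θ(n^4)

Compare the terms by growth order. For large n, n^a · (log n)^b dominates n^a' · (log n)^b' iff a > a', or (a = a' and b > b'). Ranking the 4 terms shows the dominant one is 3 · n^4. Hence f(n) ∈ Θ(n^4).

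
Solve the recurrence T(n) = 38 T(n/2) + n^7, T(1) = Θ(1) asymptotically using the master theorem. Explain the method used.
T(n) = Θ(n^7)

log_2 38 ≈ 5.248. f(n) = n^7 dominates n^(log_2 38) since 7 > 5.248, and the regularity condition a·f(n/b) = 38·(n/2)^7 = (38/128)·n^7 ≤ c·f(n) holds with c = 38/128 ≈ 0.297 < 1. So this is Case 3: T(n) = Θ(f(n)) = Θ(n^7).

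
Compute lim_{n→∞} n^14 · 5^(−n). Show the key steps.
lim = 0

Exponentials with base > 1 dominate every fixed polynomial: for any fixed c, n^c / 5^n → 0 as n → ∞ (e.g. by the ratio test, or by writing 5^n = e^(n ln 5) and noting e^(n ln 5) / n^c → ∞). Hence n^14 · 5^(−n) = n^14 / 5^n → 0.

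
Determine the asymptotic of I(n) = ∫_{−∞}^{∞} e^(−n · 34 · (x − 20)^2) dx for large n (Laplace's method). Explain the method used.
I(n) = sqrt(π/(34n))

Here φ(x) = 34 · (x − 20)^2 has its unique minimum at x* = 20 with φ(x*) = 0 and φ''(x*) = 68. Laplace's method gives
  I(n) ~ e^(−n φ(x*)) · sqrt(2π / (n · φ''(x*))) = sqrt(2π / (68n)) = sqrt(π/(34n)).
This is exact: substituting u = (x − 20)·sqrt(34n) gives I(n) = (1/sqrt(34n)) ∫_{−∞}^{∞} e^(−u^2) du = sqrt(π/(34n)).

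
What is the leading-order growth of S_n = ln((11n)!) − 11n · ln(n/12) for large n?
S_n ~ 11n · (ln 132 − 1) + O(ln n)

Stirling: ln((11n)!) = 11n ln(11n) − 11n + O(ln n).
  S_n = 11n ln(11n) − 11n − 11n ln(n/12) + O(ln n)
      = 11n ln(11n) − 11n ln n + 11n ln 12 − 11n + O(ln n)
      = 11n ln 11 + 11n ln 12 − 11n + O(ln n)
      = 11n (ln 132 − 1) + O(ln n).
Numerically ln(132) − 1 ≈ 3.8828.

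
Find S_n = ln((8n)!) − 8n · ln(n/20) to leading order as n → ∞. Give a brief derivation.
S_n ~ 8n · (ln 160 − 1) + O(ln n)

Stirling: ln((8n)!) = 8n ln(8n) − 8n + O(ln n).
  S_n = 8n ln(8n) − 8n − 8n ln(n/20) + O(ln n)
      = 8n ln(8n) − 8n ln n + 8n ln 20 − 8n + O(ln n)
      = 8n ln 8 + 8n ln 20 − 8n + O(ln n)
      = 8n (ln 160 − 1) + O(ln n).
Numerically ln(160) − 1 ≈ 4.0752.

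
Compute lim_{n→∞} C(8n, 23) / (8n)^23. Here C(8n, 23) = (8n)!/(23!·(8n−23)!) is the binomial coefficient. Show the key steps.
lim = 1/23! = 1/25852016738884976640000

With N = 8n → ∞: C(N, 23) / N^23 = [N(N−1)…(N−22)] / (23! · N^23) = (1/23!) · 1 · (1 − 1/(8n)) · … · (1 − 22/(8n)). Each factor → 1 as N → ∞, so the limit is 1/23! = 1/25852016738884976640000.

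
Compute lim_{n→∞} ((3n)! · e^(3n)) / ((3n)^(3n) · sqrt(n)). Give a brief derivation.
lim = sqrt(2π·3)

Stirling: (3n)! ~ sqrt(2π·3n) · (3n/e)^(3n). Hence
  (3n)! · e^(3n) / (3n)^(3n) ~ sqrt(2π·3n).
Dividing by sqrt(n): sqrt(2π·3n) / sqrt(n) = sqrt(2π·3) · n^((1−1)/2), so the limit is sqrt(2π·3).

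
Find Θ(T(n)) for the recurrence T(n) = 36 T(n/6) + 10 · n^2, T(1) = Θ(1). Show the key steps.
T(n) = Θ(n^2 log n)

log_6 36 = 2, and f(n) = 10 · n^2 = Θ(n^(log_6 36)). This is Case 2 of the master theorem: T(n) = Θ(f(n) · log n) = Θ(n^2 log n).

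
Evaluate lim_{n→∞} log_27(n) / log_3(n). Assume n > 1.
lim = ln(3) / ln(27) = log_27(3)

Change of base: log_27(n) = ln n / ln 27 and log_3(n) = ln n / ln 3. The ratio is (ln n / ln 27) · (ln 3 / ln n) = ln 3 / ln 27, a constant independent of n. So the limit is ln 3 / ln 27 = log_27(3).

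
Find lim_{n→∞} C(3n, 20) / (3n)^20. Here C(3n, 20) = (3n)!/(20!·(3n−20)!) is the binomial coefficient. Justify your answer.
lim = 1/20! = 1/2432902008176640000

With N = 3n → ∞: C(N, 20) / N^20 = [N(N−1)…(N−19)] / (20! · N^20) = (1/20!) · 1 · (1 − 1/(3n)) · … · (1 − 19/(3n)). Each factor → 1 as N → ∞, so the limit is 1/20! = 1/2432902008176640000.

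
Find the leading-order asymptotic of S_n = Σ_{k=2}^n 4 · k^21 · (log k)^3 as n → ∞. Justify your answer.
S_n ~ 2 · n^22 · (log n)^3 / 11

By integral comparison, S_n = ∫_1^n 4 · x^21 · (log x)^3 dx + O(n^21 · (log n)^3). For the integral, the leading term of ∫_1^n x^21 (log x)^3 dx is n^22/22 · (log n)^3 (by repeated integration by parts; each step lowers the log-exponent and produces a relatively O(1/log n) correction). Hence S_n ~ 2 · n^22 · (log n)^3 / 11.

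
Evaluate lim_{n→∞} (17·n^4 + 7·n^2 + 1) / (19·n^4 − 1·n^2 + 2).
lim = 17/19

For large n the leading n^4 terms dominate both numerator and denominator. Dividing top and bottom by n^4, every other term tends to 0, leaving 17/19.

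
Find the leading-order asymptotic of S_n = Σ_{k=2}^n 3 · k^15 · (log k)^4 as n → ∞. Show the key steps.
S_n ~ 3 · n^16 · (log n)^4 / 16

By integral comparison, S_n = ∫_1^n 3 · x^15 · (log x)^4 dx + O(n^15 · (log n)^4). For the integral, the leading term of ∫_1^n x^15 (log x)^4 dx is n^16/16 · (log n)^4 (by repeated integration by parts; each step lowers the log-exponent and produces a relatively O(1/log n) correction). Hence S_n ~ 3 · n^16 · (log n)^4 / 16.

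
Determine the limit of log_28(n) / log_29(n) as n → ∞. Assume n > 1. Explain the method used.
lim = ln(29) / ln(28) = log_28(29)

Change of base: log_28(n) = ln n / ln 28 and log_29(n) = ln n / ln 29. The ratio is (ln n / ln 28) · (ln 29 / ln n) = ln 29 / ln 28, a constant independent of n. So the limit is ln 29 / ln 28 = log_28(29).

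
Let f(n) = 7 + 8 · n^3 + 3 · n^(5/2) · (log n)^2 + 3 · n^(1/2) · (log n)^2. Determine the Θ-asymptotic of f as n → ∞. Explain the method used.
f(n) ∈ Θ(n^3)

Compare the terms by growth order. For large n, n^a · (log n)^b dominates n^a' · (log n)^b' iff a > a', or (a = a' and b > b'). Ranking the 4 terms shows the dominant one is 8 · n^3. Hence f(n) ∈ Θ(n^3).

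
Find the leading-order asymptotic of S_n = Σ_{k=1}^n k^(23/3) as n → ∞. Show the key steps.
S_n ~ (3/26) · n^(26/3)

Integral comparison: Σ_{k=1}^n k^(23/3) = ∫_0^n x^(23/3) dx + O(n^(23/3)). The integral is n^(1 + 23/3) / (1 + 23/3) = n^((23+3)/3) / ((23+3)/3) = (3/26) · n^(26/3).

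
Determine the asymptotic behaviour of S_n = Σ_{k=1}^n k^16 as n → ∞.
S_n ~ n^17 / 17

By integral comparison (Euler-Maclaurin), Σ_{k=1}^n k^16 = ∫_0^n x^16 dx + O(n^16) = n^17/17 + O(n^16). (Equivalently, Faulhaber's formula gives the same leading term.)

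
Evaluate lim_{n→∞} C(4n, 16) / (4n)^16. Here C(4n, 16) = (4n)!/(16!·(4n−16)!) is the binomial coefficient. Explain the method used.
lim = 1/16! = 1/20922789888000

With N = 4n → ∞: C(N, 16) / N^16 = [N(N−1)…(N−15)] / (16! · N^16) = (1/16!) · 1 · (1 − 1/(4n)) · … · (1 − 15/(4n)). Each factor → 1 as N → ∞, so the limit is 1/16! = 1/20922789888000.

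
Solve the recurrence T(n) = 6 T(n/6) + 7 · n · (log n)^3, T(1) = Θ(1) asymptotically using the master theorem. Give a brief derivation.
T(n) = Θ(n · (log n)^4)

Here log_6 6 = 1 and f(n) = 7 · n · (log n)^3 = Θ(n^(log_6 6) · (log n)^3). This is the extended Case 2 of the master theorem (f matches the critical exponent up to log factors), giving T(n) = Θ(n^(log_6 6) · (log n)^(3+1)) = Θ(n · (log n)^4).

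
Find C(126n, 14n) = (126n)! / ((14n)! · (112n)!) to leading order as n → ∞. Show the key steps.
C(126n, 14n) ~ (387420489/16777216)^(14n) · sqrt(9/(16π·14n))

Write N = 14n. Apply Stirling to each factorial:
  (9N)! ~ sqrt(2π·9N) · (9N/e)^(9N),
  N! ~ sqrt(2π N) · (N/e)^N,
  (8N)! ~ sqrt(2π·8N) · (8N/e)^(8N).
The exponential factors combine to (9N)^(9N) / (N^N · (8N)^(8N)) = 9^(9N)/8^(8N) = (9^9/8^8)^N = (387420489/16777216)^N.
The square-root prefactors combine to sqrt(2π·9N) / (sqrt(2π N)·sqrt(2π·8N)) = sqrt(9 / (2π·8·N)) = sqrt(9/(16π·14n)).
Substituting N = 14n: C(126n, 14n) ~ (387420489/16777216)^(14n) · sqrt(9/(16π·14n)).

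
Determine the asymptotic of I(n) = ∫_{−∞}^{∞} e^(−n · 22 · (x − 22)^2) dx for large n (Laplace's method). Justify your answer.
I(n) = sqrt(π/(22n))

Here φ(x) = 22 · (x − 22)^2 has its unique minimum at x* = 22 with φ(x*) = 0 and φ''(x*) = 44. Laplace's method gives
  I(n) ~ e^(−n φ(x*)) · sqrt(2π / (n · φ''(x*))) = sqrt(2π / (44n)) = sqrt(π/(22n)).
This is exact: substituting u = (x − 22)·sqrt(22n) gives I(n) = (1/sqrt(22n)) ∫_{−∞}^{∞} e^(−u^2) du = sqrt(π/(22n)).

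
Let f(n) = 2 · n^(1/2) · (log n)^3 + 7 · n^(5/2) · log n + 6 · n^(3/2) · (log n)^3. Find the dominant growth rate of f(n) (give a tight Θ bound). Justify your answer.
f(n) ∈ Θ(n^(5/2) · log n)

Compare the terms by growth order. For large n, n^a · (log n)^b dominates n^a' · (log n)^b' iff a > a', or (a = a' and b > b'). Ranking the 3 terms shows the dominant one is 7 · n^(5/2) · log n. Hence f(n) ∈ Θ(n^(5/2) · log n).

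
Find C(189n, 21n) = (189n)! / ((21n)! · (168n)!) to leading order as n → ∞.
C(189n, 21n) ~ (387420489/16777216)^(21n) · sqrt(9/(16π·21n))

Write N = 21n. Apply Stirling to each factorial:
  (9N)! ~ sqrt(2π·9N) · (9N/e)^(9N),
  N! ~ sqrt(2π N) · (N/e)^N,
  (8N)! ~ sqrt(2π·8N) · (8N/e)^(8N).
The exponential factors combine to (9N)^(9N) / (N^N · (8N)^(8N)) = 9^(9N)/8^(8N) = (9^9/8^8)^N = (387420489/16777216)^N.
The square-root prefactors combine to sqrt(2π·9N) / (sqrt(2π N)·sqrt(2π·8N)) = sqrt(9 / (2π·8·N)) = sqrt(9/(16π·21n)).
Substituting N = 21n: C(189n, 21n) ~ (387420489/16777216)^(21n) · sqrt(9/(16π·21n)).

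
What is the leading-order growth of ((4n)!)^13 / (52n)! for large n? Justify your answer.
((4n)!)^13/(52n)! ~ ((2π·4n)^(12/2) / sqrt(13)) · 13^(−13·4n)  →  0

Write N = 4n. Stirling: N! ~ sqrt(2π N)(N/e)^N and (13N)! ~ sqrt(2π·13N)·(13N/e)^(13N).
  (N!)^13/(13N)! ~ (2π N)^(13/2) (N/e)^(13N) / [sqrt(2π·13N) (13N/e)^(13N)]
     = (2π N)^(13/2) / sqrt(2π·13N) · (N/(13N))^(13N)
     = (2π N)^((13−1)/2) / sqrt(13) · 13^(−13N).
Since 13^13 > 1, the factor 13^(−13N) decays exponentially, so the ratio → 0. Substituting N = 4n gives the stated form.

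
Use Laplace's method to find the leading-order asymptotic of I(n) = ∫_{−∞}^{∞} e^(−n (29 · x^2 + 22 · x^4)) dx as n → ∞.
I(n) ~ sqrt(π/(29n))

φ(x) = 29 · x^2 + 22 · x^4 has its unique global minimum at x* = 0 (since φ'(x) = 58x + 88x^3 = 0 only at x = 0 for real x with both coefficients positive, and φ → ∞ as |x| → ∞). At x* = 0, φ(0) = 0 and φ''(0) = 58. Laplace's method then gives
  I(n) ~ sqrt(2π / (n · φ''(0))) · e^(−n φ(0)) = sqrt(2π / (58n)) = sqrt(π/(29n)).
The 22 · x^4 term contributes only at subleading order (an O(1/n) relative correction).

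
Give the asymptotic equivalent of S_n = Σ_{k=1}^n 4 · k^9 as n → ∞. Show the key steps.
S_n ~ 2 · n^10 / 5

By integral comparison (Euler-Maclaurin), Σ_{k=1}^n 4 · k^9 = 4 · ∫_0^n x^9 dx + O(n^9) = 4 · n^10/10 = 2 · n^10 / 5 + O(n^9). (Equivalently, Faulhaber's formula gives the same leading term.)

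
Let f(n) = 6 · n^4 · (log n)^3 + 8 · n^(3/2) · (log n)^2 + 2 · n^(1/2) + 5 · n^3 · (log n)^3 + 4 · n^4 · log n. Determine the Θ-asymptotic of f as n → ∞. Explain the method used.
f(n) ∈ Θ(n^4 · (log n)^3)

Compare the terms by growth order. For large n, n^a · (log n)^b dominates n^a' · (log n)^b' iff a > a', or (a = a' and b > b'). Ranking the 5 terms shows the dominant one is 6 · n^4 · (log n)^3. Hence f(n) ∈ Θ(n^4 · (log n)^3).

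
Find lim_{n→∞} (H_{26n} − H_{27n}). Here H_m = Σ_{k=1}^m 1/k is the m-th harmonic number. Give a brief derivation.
lim = ln(26/27)

Euler-Maclaurin gives H_m = ln m + γ + 1/(2m) + O(1/m^2). The γ and O(1/m) terms cancel in the difference:
  H_{26n} − H_{27n} = ln(26n) − ln(27n) + O(1/n) = ln(26/27) + O(1/n).
Hence the limit is ln(26/27).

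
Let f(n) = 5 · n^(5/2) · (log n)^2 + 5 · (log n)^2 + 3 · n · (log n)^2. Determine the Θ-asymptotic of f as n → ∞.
f(n) ∈ Θ(n^(5/2) · (log n)^2)

Compare the terms by growth order. For large n, n^a · (log n)^b dominates n^a' · (log n)^b' iff a > a', or (a = a' and b > b'). Ranking the 3 terms shows the dominant one is 5 · n^(5/2) · (log n)^2. Hence f(n) ∈ Θ(n^(5/2) · (log n)^2).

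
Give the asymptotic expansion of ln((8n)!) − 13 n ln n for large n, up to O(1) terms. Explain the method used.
ln((8n)!) − 13 n ln n = −5 n ln n + 8(ln 8 − 1) n + (1/2) ln(2π·8n) + O(1/n)

Stirling: ln((8n)!) = 8n ln(8n) − 8n + (1/2) ln(2π·8n) + O(1/n).
Expand 8n ln(8n) = 8n (ln n + ln 8) = 8n ln n + 8n ln 8.
Subtract 13n ln n: leading term is (8 − 13) n ln n = −5 n ln n. The next term is 8n ln 8 − 8n = 8(ln 8 − 1) n. Then the (1/2) ln(2π·8n) correction.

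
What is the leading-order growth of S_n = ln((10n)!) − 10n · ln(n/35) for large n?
S_n ~ 10n · (ln 350 − 1) + O(ln n)

Stirling: ln((10n)!) = 10n ln(10n) − 10n + O(ln n).
  S_n = 10n ln(10n) − 10n − 10n ln(n/35) + O(ln n)
      = 10n ln(10n) − 10n ln n + 10n ln 35 − 10n + O(ln n)
      = 10n ln 10 + 10n ln 35 − 10n + O(ln n)
      = 10n (ln 350 − 1) + O(ln n).
Numerically ln(350) − 1 ≈ 4.8579.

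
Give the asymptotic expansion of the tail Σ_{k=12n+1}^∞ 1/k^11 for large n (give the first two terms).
Σ_{k>12n} 1/k^11 = 1/(10 · (12n)^10) − 1/(2 · (12n)^11) + O(1/(12n)^12)

Compare to the integral: ∫_{12n}^∞ x^(−11) dx = [−x^(−10)/10]_{12n}^∞ = 1/((11−1)·(12n)^10). The Euler-Maclaurin correction adds −f(12n)/2 = −1/(2·(12n)^11). Euler-Maclaurin then gives
  Σ_{k>12n} 1/k^11 = ∫_{12n}^∞ dx/x^11 − 1/(2·(12n)^11) + O(1/(12n)^12).
(Equivalently this is ζ(11) − Σ_{k≤12n} 1/k^11.)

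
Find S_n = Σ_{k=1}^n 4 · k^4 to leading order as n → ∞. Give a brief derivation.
S_n ~ 4 · n^5 / 5

By integral comparison (Euler-Maclaurin), Σ_{k=1}^n 4 · k^4 = 4 · ∫_0^n x^4 dx + O(n^4) = 4 · n^5/5 + O(n^4). (Equivalently, Faulhaber's formula gives the same leading term.)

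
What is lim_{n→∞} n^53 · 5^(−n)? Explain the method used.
lim = 0

Exponentials with base > 1 dominate every fixed polynomial: for any fixed c, n^c / 5^n → 0 as n → ∞ (e.g. by the ratio test, or by writing 5^n = e^(n ln 5) and noting e^(n ln 5) / n^c → ∞). Hence n^53 · 5^(−n) = n^53 / 5^n → 0.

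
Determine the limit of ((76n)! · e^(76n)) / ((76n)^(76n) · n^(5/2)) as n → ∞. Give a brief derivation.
lim = 0

Stirling: (76n)! ~ sqrt(2π·76n) · (76n/e)^(76n). Hence
  (76n)! · e^(76n) / (76n)^(76n) ~ sqrt(2π·76n).
Dividing by n^(5/2): sqrt(2π·76n) / n^(5/2) = sqrt(2π·76) · n^((1−5)/2), so the expression behaves like sqrt(2π·76) · n^((1−5)/2) → 0.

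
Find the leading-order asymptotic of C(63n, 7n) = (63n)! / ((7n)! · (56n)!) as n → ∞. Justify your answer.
C(63n, 7n) ~ (387420489/16777216)^(7n) · sqrt(9/(16π·7n))

Write N = 7n. Apply Stirling to each factorial:
  (9N)! ~ sqrt(2π·9N) · (9N/e)^(9N),
  N! ~ sqrt(2π N) · (N/e)^N,
  (8N)! ~ sqrt(2π·8N) · (8N/e)^(8N).
The exponential factors combine to (9N)^(9N) / (N^N · (8N)^(8N)) = 9^(9N)/8^(8N) = (9^9/8^8)^N = (387420489/16777216)^N.
The square-root prefactors combine to sqrt(2π·9N) / (sqrt(2π N)·sqrt(2π·8N)) = sqrt(9 / (2π·8·N)) = sqrt(9/(16π·7n)).
Substituting N = 7n: C(63n, 7n) ~ (387420489/16777216)^(7n) · sqrt(9/(16π·7n)).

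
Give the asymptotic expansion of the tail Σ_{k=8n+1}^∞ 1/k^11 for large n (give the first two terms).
Σ_{k>8n} 1/k^11 = 1/(10 · (8n)^10) − 1/(2 · (8n)^11) + O(1/(8n)^12)

Compare to the integral: ∫_{8n}^∞ x^(−11) dx = [−x^(−10)/10]_{8n}^∞ = 1/((11−1)·(8n)^10). The Euler-Maclaurin correction adds −f(8n)/2 = −1/(2·(8n)^11). Euler-Maclaurin then gives
  Σ_{k>8n} 1/k^11 = ∫_{8n}^∞ dx/x^11 − 1/(2·(8n)^11) + O(1/(8n)^12).
(Equivalently this is ζ(11) − Σ_{k≤8n} 1/k^11.)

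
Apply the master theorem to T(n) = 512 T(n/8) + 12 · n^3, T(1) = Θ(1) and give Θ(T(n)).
T(n) = Θ(n^3 log n)

log_8 512 = 3, and f(n) = 12 · n^3 = Θ(n^(log_8 512)). This is Case 2 of the master theorem: T(n) = Θ(f(n) · log n) = Θ(n^3 log n).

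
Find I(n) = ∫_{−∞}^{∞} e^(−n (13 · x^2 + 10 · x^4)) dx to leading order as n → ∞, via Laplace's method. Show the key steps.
I(n) ~ sqrt(π/(13n))

φ(x) = 13 · x^2 + 10 · x^4 has its unique global minimum at x* = 0 (since φ'(x) = 26x + 40x^3 = 0 only at x = 0 for real x with both coefficients positive, and φ → ∞ as |x| → ∞). At x* = 0, φ(0) = 0 and φ''(0) = 26. Laplace's method then gives
  I(n) ~ sqrt(2π / (n · φ''(0))) · e^(−n φ(0)) = sqrt(2π / (26n)) = sqrt(π/(13n)).
The 10 · x^4 term contributes only at subleading order (an O(1/n) relative correction).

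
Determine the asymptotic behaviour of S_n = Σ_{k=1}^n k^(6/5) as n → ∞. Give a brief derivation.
S_n ~ (5/11) · n^(11/5)

Integral comparison: Σ_{k=1}^n k^(6/5) = ∫_0^n x^(6/5) dx + O(n^(6/5)). The integral is n^(1 + 6/5) / (1 + 6/5) = n^((6+5)/5) / ((6+5)/5) = (5/11) · n^(11/5).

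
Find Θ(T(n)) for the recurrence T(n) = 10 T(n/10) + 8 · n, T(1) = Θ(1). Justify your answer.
T(n) = Θ(n log n)

log_10 10 = 1, and f(n) = 8 · n = Θ(n^(log_10 10)). This is Case 2 of the master theorem: T(n) = Θ(f(n) · log n) = Θ(n log n).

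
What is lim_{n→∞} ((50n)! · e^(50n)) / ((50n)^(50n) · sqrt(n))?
lim = sqrt(2π·50)

Stirling: (50n)! ~ sqrt(2π·50n) · (50n/e)^(50n). Hence
  (50n)! · e^(50n) / (50n)^(50n) ~ sqrt(2π·50n).
Dividing by sqrt(n): sqrt(2π·50n) / sqrt(n) = sqrt(2π·50) · n^((1−1)/2), so the limit is sqrt(2π·50).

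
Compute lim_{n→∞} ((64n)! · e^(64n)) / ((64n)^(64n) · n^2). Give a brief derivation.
lim = 0

Stirling: (64n)! ~ sqrt(2π·64n) · (64n/e)^(64n). Hence
  (64n)! · e^(64n) / (64n)^(64n) ~ sqrt(2π·64n).
Dividing by n^2: sqrt(2π·64n) / n^2 = sqrt(2π·64) · n^((1−4)/2), so the expression behaves like sqrt(2π·64) · n^((1−4)/2) → 0.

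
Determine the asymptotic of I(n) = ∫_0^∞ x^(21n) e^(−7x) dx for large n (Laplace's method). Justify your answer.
I(n) ~ (sqrt(2π·21n) / 7) · (21n/(7e))^(21n)

Write the integrand as exp(21n ln x − 7x) and set f(x) = 21n ln x − 7x. Then f'(x) = 21n/x − 7 = 0 at x* = 21n/7, and f''(x*) = −21n/x*^2 = −7^2/(21n). Laplace's method (interior maximum) gives
  I(n) ~ e^(f(x*)) · sqrt(2π / |f''(x*)|)
        = exp(21n ln(21n/7) − 21n) · sqrt(2π · 21n / 7^2)
        = (21n/7)^(21n) e^(−21n) · sqrt(2π·21n) / 7
        = (sqrt(2π·21n) / 7) · (21n/(7e))^(21n).
This matches Γ(21n+1)/7^(21n+1) with Stirling applied to Γ.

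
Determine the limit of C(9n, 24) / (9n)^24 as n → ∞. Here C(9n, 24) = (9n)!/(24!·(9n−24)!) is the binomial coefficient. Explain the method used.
lim = 1/24! = 1/620448401733239439360000

With N = 9n → ∞: C(N, 24) / N^24 = [N(N−1)…(N−23)] / (24! · N^24) = (1/24!) · 1 · (1 − 1/(9n)) · … · (1 − 23/(9n)). Each factor → 1 as N → ∞, so the limit is 1/24! = 1/620448401733239439360000.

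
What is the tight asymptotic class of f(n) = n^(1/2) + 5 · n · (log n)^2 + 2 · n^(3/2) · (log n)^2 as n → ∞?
f(n) ∈ Θ(n^(3/2) · (log n)^2)

Compare the terms by growth order. For large n, n^a · (log n)^b dominates n^a' · (log n)^b' iff a > a', or (a = a' and b > b'). Ranking the 3 terms shows the dominant one is 2 · n^(3/2) · (log n)^2. Hence f(n) ∈ Θ(n^(3/2) · (log n)^2).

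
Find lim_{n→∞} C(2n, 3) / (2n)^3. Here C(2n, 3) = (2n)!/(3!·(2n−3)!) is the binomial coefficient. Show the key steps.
lim = 1/3! = 1/6

With N = 2n → ∞: C(N, 3) / N^3 = [N(N−1)…(N−2)] / (3! · N^3) = (1/3!) · 1 · (1 − 1/(2n)) · (1 − 2/(2n)). Each factor → 1 as N → ∞, so the limit is 1/3! = 1/6.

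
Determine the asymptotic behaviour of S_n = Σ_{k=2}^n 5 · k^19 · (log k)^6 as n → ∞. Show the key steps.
S_n ~ n^20 · (log n)^6 / 4

By integral comparison, S_n = ∫_1^n 5 · x^19 · (log x)^6 dx + O(n^19 · (log n)^6). For the integral, the leading term of ∫_1^n x^19 (log x)^6 dx is n^20/20 · (log n)^6 (by repeated integration by parts; each step lowers the log-exponent and produces a relatively O(1/log n) correction). Hence S_n ~ n^20 · (log n)^6 / 4.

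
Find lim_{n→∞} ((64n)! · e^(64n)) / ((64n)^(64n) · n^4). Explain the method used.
lim = 0

Stirling: (64n)! ~ sqrt(2π·64n) · (64n/e)^(64n). Hence
  (64n)! · e^(64n) / (64n)^(64n) ~ sqrt(2π·64n).
Dividing by n^4: sqrt(2π·64n) / n^4 = sqrt(2π·64) · n^((1−8)/2), so the expression behaves like sqrt(2π·64) · n^((1−8)/2) → 0.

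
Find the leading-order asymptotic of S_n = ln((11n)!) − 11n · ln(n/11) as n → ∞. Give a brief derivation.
S_n ~ 11n · (ln 121 − 1) + O(ln n)

Stirling: ln((11n)!) = 11n ln(11n) − 11n + O(ln n).
  S_n = 11n ln(11n) − 11n − 11n ln(n/11) + O(ln n)
      = 11n ln(11n) − 11n ln n + 11n ln 11 − 11n + O(ln n)
      = 11n ln 11 + 11n ln 11 − 11n + O(ln n)
      = 11n (ln 121 − 1) + O(ln n).
Numerically ln(121) − 1 ≈ 3.7958.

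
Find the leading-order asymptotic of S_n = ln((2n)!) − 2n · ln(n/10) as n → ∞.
S_n ~ 2n · (ln 20 − 1) + O(ln n)

Stirling: ln((2n)!) = 2n ln(2n) − 2n + O(ln n).
  S_n = 2n ln(2n) − 2n − 2n ln(n/10) + O(ln n)
      = 2n ln(2n) − 2n ln n + 2n ln 10 − 2n + O(ln n)
      = 2n ln 2 + 2n ln 10 − 2n + O(ln n)
      = 2n (ln 20 − 1) + O(ln n).
Numerically ln(20) − 1 ≈ 1.9957.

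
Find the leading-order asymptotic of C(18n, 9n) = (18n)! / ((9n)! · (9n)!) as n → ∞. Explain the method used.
C(18n, 9n) ~ (4)^(9n) · sqrt(1/(π·9n))

Write N = 9n. Apply Stirling to each factorial:
  (2N)! ~ sqrt(2π·2N) · (2N/e)^(2N),
  N! ~ sqrt(2π N) · (N/e)^N,
  (1N)! ~ sqrt(2π·1N) · (1N/e)^(1N).
The exponential factors combine to (2N)^(2N) / (N^N · (1N)^(1N)) = 2^(2N)/1^(1N) = (2^2/1^1)^N = (4)^N.
The square-root prefactors combine to sqrt(2π·2N) / (sqrt(2π N)·sqrt(2π·1N)) = sqrt(2 / (2π·1·N)) = sqrt(1/(π·9n)).
Substituting N = 9n: C(18n, 9n) ~ (4)^(9n) · sqrt(1/(π·9n)).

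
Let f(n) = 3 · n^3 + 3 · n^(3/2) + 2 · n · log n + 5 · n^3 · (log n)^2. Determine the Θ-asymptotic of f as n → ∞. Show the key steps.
f(n) ∈ Θ(n^3 · (log n)^2)

Compare the terms by growth order. For large n, n^a · (log n)^b dominates n^a' · (log n)^b' iff a > a', or (a = a' and b > b'). Ranking the 4 terms shows the dominant one is 5 · n^3 · (log n)^2. Hence f(n) ∈ Θ(n^3 · (log n)^2).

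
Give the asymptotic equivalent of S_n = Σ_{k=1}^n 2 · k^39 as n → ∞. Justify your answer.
S_n ~ n^40 / 20

By integral comparison (Euler-Maclaurin), Σ_{k=1}^n 2 · k^39 = 2 · ∫_0^n x^39 dx + O(n^39) = 2 · n^40/40 = n^40 / 20 + O(n^39). (Equivalently, Faulhaber's formula gives the same leading term.)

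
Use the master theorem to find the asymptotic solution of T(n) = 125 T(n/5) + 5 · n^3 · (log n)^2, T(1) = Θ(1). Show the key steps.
T(n) = Θ(n^3 · (log n)^3)

Here log_5 125 = 3 and f(n) = 5 · n^3 · (log n)^2 = Θ(n^(log_5 125) · (log n)^2). This is the extended Case 2 of the master theorem (f matches the critical exponent up to log factors), giving T(n) = Θ(n^(log_5 125) · (log n)^(2+1)) = Θ(n^3 · (log n)^3).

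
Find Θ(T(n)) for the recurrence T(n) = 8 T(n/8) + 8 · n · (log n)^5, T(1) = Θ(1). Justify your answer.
T(n) = Θ(n · (log n)^6)

Here log_8 8 = 1 and f(n) = 8 · n · (log n)^5 = Θ(n^(log_8 8) · (log n)^5). This is the extended Case 2 of the master theorem (f matches the critical exponent up to log factors), giving T(n) = Θ(n^(log_8 8) · (log n)^(5+1)) = Θ(n · (log n)^6).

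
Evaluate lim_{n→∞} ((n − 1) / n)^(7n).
lim = e^(−7)

Rewrite as (1 − 1/n)^(7n). By the standard limit (1 + x/n)^n → e^x, we have (1 − 1/n)^n → e^(−1), and raising to the 7th power gives e^(−7).
More precisely, ln[(1 − 1/n)^(7n)] = 7n · ln(1 − 1/n) = 7n · (-1/n + O(1/n^2)) = -7 + O(1/n) → -7.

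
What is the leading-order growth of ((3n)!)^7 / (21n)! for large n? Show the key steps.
((3n)!)^7/(21n)! ~ ((2π·3n)^(6/2) / sqrt(7)) · 7^(−7·3n)  →  0

Write N = 3n. Stirling: N! ~ sqrt(2π N)(N/e)^N and (7N)! ~ sqrt(2π·7N)·(7N/e)^(7N).
  (N!)^7/(7N)! ~ (2π N)^(7/2) (N/e)^(7N) / [sqrt(2π·7N) (7N/e)^(7N)]
     = (2π N)^(7/2) / sqrt(2π·7N) · (N/(7N))^(7N)
     = (2π N)^((7−1)/2) / sqrt(7) · 7^(−7N).
Since 7^7 > 1, the factor 7^(−7N) decays exponentially, so the ratio → 0. Substituting N = 3n gives the stated form.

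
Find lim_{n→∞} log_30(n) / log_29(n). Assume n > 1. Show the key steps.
lim = ln(29) / ln(30) = log_30(29)

Change of base: log_30(n) = ln n / ln 30 and log_29(n) = ln n / ln 29. The ratio is (ln n / ln 30) · (ln 29 / ln n) = ln 29 / ln 30, a constant independent of n. So the limit is ln 29 / ln 30 = log_30(29).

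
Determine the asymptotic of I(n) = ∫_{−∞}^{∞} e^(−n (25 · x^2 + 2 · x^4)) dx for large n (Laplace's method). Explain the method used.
I(n) ~ sqrt(π/(25n))

φ(x) = 25 · x^2 + 2 · x^4 has its unique global minimum at x* = 0 (since φ'(x) = 50x + 8x^3 = 0 only at x = 0 for real x with both coefficients positive, and φ → ∞ as |x| → ∞). At x* = 0, φ(0) = 0 and φ''(0) = 50. Laplace's method then gives
  I(n) ~ sqrt(2π / (n · φ''(0))) · e^(−n φ(0)) = sqrt(2π / (50n)) = sqrt(π/(25n)).
The 2 · x^4 term contributes only at subleading order (an O(1/n) relative correction).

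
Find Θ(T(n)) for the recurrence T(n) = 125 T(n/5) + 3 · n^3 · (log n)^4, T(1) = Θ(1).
T(n) = Θ(n^3 · (log n)^5)

Here log_5 125 = 3 and f(n) = 3 · n^3 · (log n)^4 = Θ(n^(log_5 125) · (log n)^4). This is the extended Case 2 of the master theorem (f matches the critical exponent up to log factors), giving T(n) = Θ(n^(log_5 125) · (log n)^(4+1)) = Θ(n^3 · (log n)^5).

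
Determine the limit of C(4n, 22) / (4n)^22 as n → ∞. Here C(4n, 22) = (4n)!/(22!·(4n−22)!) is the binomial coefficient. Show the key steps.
lim = 1/22! = 1/1124000727777607680000

With N = 4n → ∞: C(N, 22) / N^22 = [N(N−1)…(N−21)] / (22! · N^22) = (1/22!) · 1 · (1 − 1/(4n)) · … · (1 − 21/(4n)). Each factor → 1 as N → ∞, so the limit is 1/22! = 1/1124000727777607680000.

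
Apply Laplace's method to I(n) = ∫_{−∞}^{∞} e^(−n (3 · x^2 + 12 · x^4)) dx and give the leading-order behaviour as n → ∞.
I(n) ~ sqrt(π/(3n))

φ(x) = 3 · x^2 + 12 · x^4 has its unique global minimum at x* = 0 (since φ'(x) = 6x + 48x^3 = 0 only at x = 0 for real x with both coefficients positive, and φ → ∞ as |x| → ∞). At x* = 0, φ(0) = 0 and φ''(0) = 6. Laplace's method then gives
  I(n) ~ sqrt(2π / (n · φ''(0))) · e^(−n φ(0)) = sqrt(2π / (6n)) = sqrt(π/(3n)).
The 12 · x^4 term contributes only at subleading order (an O(1/n) relative correction).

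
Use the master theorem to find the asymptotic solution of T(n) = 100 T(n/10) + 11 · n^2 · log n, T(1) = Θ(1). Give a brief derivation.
T(n) = Θ(n^2 · (log n)^2)

Here log_10 100 = 2 and f(n) = 11 · n^2 · log n = Θ(n^(log_10 100) · (log n)^1). This is the extended Case 2 of the master theorem (f matches the critical exponent up to log factors), giving T(n) = Θ(n^(log_10 100) · (log n)^(1+1)) = Θ(n^2 · (log n)^2).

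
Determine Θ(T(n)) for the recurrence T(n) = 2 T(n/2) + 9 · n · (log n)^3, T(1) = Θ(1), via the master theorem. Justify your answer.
T(n) = Θ(n · (log n)^4)

Here log_2 2 = 1 and f(n) = 9 · n · (log n)^3 = Θ(n^(log_2 2) · (log n)^3). This is the extended Case 2 of the master theorem (f matches the critical exponent up to log factors), giving T(n) = Θ(n^(log_2 2) · (log n)^(3+1)) = Θ(n · (log n)^4).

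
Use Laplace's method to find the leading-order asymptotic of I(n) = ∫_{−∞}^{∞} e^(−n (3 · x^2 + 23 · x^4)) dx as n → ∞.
I(n) ~ sqrt(π/(3n))

φ(x) = 3 · x^2 + 23 · x^4 has its unique global minimum at x* = 0 (since φ'(x) = 6x + 92x^3 = 0 only at x = 0 for real x with both coefficients positive, and φ → ∞ as |x| → ∞). At x* = 0, φ(0) = 0 and φ''(0) = 6. Laplace's method then gives
  I(n) ~ sqrt(2π / (n · φ''(0))) · e^(−n φ(0)) = sqrt(2π / (6n)) = sqrt(π/(3n)).
The 23 · x^4 term contributes only at subleading order (an O(1/n) relative correction).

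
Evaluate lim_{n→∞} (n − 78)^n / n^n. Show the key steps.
lim = e^(−78)

Rewrite as (1 − 78/n)^(n). By the standard limit (1 + x/n)^n → e^x, we have (1 − 78/n)^n → e^(−78), and raising to the 1st power gives e^(−78).
More precisely, ln[(1 − 78/n)^(n)] = n · ln(1 − 78/n) = n · (-78/n + O(1/n^2)) = -78 + O(1/n) → -78.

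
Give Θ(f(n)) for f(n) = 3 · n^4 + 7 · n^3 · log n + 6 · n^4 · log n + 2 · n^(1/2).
f(n) ∈ Θ(n^4 · log n)

Compare the terms by growth order. For large n, n^a · (log n)^b dominates n^a' · (log n)^b' iff a > a', or (a = a' and b > b'). Ranking the 4 terms shows the dominant one is 6 · n^4 · log n. Hence f(n) ∈ Θ(n^4 · log n).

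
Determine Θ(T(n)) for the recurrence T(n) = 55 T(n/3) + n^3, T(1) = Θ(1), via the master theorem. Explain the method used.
T(n) = Θ(n^(log_3 55))

Master theorem: compare f(n) = n^3 to n^(log_3 55) where log_3 55 ≈ 3.648. Since 3 < log_3 55, we have f(n) = O(n^(log_3 55 − ε)) for some ε > 0 — Case 1. Hence T(n) = Θ(n^(log_3 55)).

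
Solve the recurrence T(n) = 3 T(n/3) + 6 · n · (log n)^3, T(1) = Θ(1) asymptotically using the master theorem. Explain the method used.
T(n) = Θ(n · (log n)^4)

Here log_3 3 = 1 and f(n) = 6 · n · (log n)^3 = Θ(n^(log_3 3) · (log n)^3). This is the extended Case 2 of the master theorem (f matches the critical exponent up to log factors), giving T(n) = Θ(n^(log_3 3) · (log n)^(3+1)) = Θ(n · (log n)^4).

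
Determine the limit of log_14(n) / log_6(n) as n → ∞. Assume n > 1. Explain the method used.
lim = ln(6) / ln(14) = log_14(6)

Change of base: log_14(n) = ln n / ln 14 and log_6(n) = ln n / ln 6. The ratio is (ln n / ln 14) · (ln 6 / ln n) = ln 6 / ln 14, a constant independent of n. So the limit is ln 6 / ln 14 = log_14(6).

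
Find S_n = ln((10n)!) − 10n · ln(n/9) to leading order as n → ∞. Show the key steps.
S_n ~ 10n · (ln 90 − 1) + O(ln n)

Stirling: ln((10n)!) = 10n ln(10n) − 10n + O(ln n).
  S_n = 10n ln(10n) − 10n − 10n ln(n/9) + O(ln n)
      = 10n ln(10n) − 10n ln n + 10n ln 9 − 10n + O(ln n)
      = 10n ln 10 + 10n ln 9 − 10n + O(ln n)
      = 10n (ln 90 − 1) + O(ln n).
Numerically ln(90) − 1 ≈ 3.4998.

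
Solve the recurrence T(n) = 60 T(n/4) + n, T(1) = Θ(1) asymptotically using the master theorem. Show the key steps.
T(n) = Θ(n^(log_4 60))

Master theorem: compare f(n) = n to n^(log_4 60) where log_4 60 ≈ 2.953. Since 1 < log_4 60, we have f(n) = O(n^(log_4 60 − ε)) for some ε > 0 — Case 1. Hence T(n) = Θ(n^(log_4 60)).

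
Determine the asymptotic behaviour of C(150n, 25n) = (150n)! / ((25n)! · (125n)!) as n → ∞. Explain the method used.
C(150n, 25n) ~ (46656/3125)^(25n) · sqrt(3/(5π·25n))

Write N = 25n. Apply Stirling to each factorial:
  (6N)! ~ sqrt(2π·6N) · (6N/e)^(6N),
  N! ~ sqrt(2π N) · (N/e)^N,
  (5N)! ~ sqrt(2π·5N) · (5N/e)^(5N).
The exponential factors combine to (6N)^(6N) / (N^N · (5N)^(5N)) = 6^(6N)/5^(5N) = (6^6/5^5)^N = (46656/3125)^N.
The square-root prefactors combine to sqrt(2π·6N) / (sqrt(2π N)·sqrt(2π·5N)) = sqrt(6 / (2π·5·N)) = sqrt(3/(5π·25n)).
Substituting N = 25n: C(150n, 25n) ~ (46656/3125)^(25n) · sqrt(3/(5π·25n)).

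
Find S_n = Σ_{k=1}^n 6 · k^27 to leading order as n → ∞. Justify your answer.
S_n ~ 3 · n^28 / 14

By integral comparison (Euler-Maclaurin), Σ_{k=1}^n 6 · k^27 = 6 · ∫_0^n x^27 dx + O(n^27) = 6 · n^28/28 = 3 · n^28 / 14 + O(n^27). (Equivalently, Faulhaber's formula gives the same leading term.)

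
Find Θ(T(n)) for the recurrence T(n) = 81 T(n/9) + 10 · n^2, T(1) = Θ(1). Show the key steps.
T(n) = Θ(n^2 log n)

log_9 81 = 2, and f(n) = 10 · n^2 = Θ(n^(log_9 81)). This is Case 2 of the master theorem: T(n) = Θ(f(n) · log n) = Θ(n^2 log n).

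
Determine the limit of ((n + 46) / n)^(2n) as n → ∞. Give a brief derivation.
lim = e^92

Rewrite as (1 + 46/n)^(2n). By the standard limit (1 + x/n)^n → e^x, we have (1 + 46/n)^n → e^46, and raising to the 2nd power gives e^92.
More precisely, ln[(1 + 46/n)^(2n)] = 2n · ln(1 + 46/n) = 2n · (46/n + O(1/n^2)) = 92 + O(1/n) → 92.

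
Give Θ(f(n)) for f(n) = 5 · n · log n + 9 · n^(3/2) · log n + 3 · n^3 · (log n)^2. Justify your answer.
f(n) ∈ Θ(n^3 · (log n)^2)

Compare the terms by growth order. For large n, n^a · (log n)^b dominates n^a' · (log n)^b' iff a > a', or (a = a' and b > b'). Ranking the 3 terms shows the dominant one is 3 · n^3 · (log n)^2. Hence f(n) ∈ Θ(n^3 · (log n)^2).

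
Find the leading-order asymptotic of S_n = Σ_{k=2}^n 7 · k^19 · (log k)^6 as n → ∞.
S_n ~ 7 · n^20 · (log n)^6 / 20

By integral comparison, S_n = ∫_1^n 7 · x^19 · (log x)^6 dx + O(n^19 · (log n)^6). For the integral, the leading term of ∫_1^n x^19 (log x)^6 dx is n^20/20 · (log n)^6 (by repeated integration by parts; each step lowers the log-exponent and produces a relatively O(1/log n) correction). Hence S_n ~ 7 · n^20 · (log n)^6 / 20.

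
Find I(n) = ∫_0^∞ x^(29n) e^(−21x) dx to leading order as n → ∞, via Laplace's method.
I(n) ~ (sqrt(2π·29n) / 21) · (29n/(21e))^(29n)

Write the integrand as exp(29n ln x − 21x) and set f(x) = 29n ln x − 21x. Then f'(x) = 29n/x − 21 = 0 at x* = 29n/21, and f''(x*) = −29n/x*^2 = −21^2/(29n). Laplace's method (interior maximum) gives
  I(n) ~ e^(f(x*)) · sqrt(2π / |f''(x*)|)
        = exp(29n ln(29n/21) − 29n) · sqrt(2π · 29n / 21^2)
        = (29n/21)^(29n) e^(−29n) · sqrt(2π·29n) / 21
        = (sqrt(2π·29n) / 21) · (29n/(21e))^(29n).
This matches Γ(29n+1)/21^(29n+1) with Stirling applied to Γ.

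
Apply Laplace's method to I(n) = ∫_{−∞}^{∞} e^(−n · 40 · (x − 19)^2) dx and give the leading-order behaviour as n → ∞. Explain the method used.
I(n) = sqrt(π/(40n))

Here φ(x) = 40 · (x − 19)^2 has its unique minimum at x* = 19 with φ(x*) = 0 and φ''(x*) = 80. Laplace's method gives
  I(n) ~ e^(−n φ(x*)) · sqrt(2π / (n · φ''(x*))) = sqrt(2π / (80n)) = sqrt(π/(40n)).
This is exact: substituting u = (x − 19)·sqrt(40n) gives I(n) = (1/sqrt(40n)) ∫_{−∞}^{∞} e^(−u^2) du = sqrt(π/(40n)).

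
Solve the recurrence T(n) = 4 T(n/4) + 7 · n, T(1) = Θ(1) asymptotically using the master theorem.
T(n) = Θ(n log n)

log_4 4 = 1, and f(n) = 7 · n = Θ(n^(log_4 4)). This is Case 2 of the master theorem: T(n) = Θ(f(n) · log n) = Θ(n log n).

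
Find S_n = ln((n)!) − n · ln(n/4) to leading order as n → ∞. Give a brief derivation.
S_n ~ n · (ln 4 − 1) + O(ln n)

Stirling: ln((n)!) = n ln(n) − n + O(ln n).
  S_n = n ln(n) − n − n ln(n/4) + O(ln n)
      = n ln(n) − n ln n + n ln 4 − n + O(ln n)
      = n ln 4 − n + O(ln n)
      = n (ln 4 − 1) + O(ln n).
Numerically ln(4) − 1 ≈ 0.3863.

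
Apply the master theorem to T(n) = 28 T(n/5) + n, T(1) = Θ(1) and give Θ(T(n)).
T(n) = Θ(n^(log_5 28))

Master theorem: compare f(n) = n to n^(log_5 28) where log_5 28 ≈ 2.070. Since 1 < log_5 28, we have f(n) = O(n^(log_5 28 − ε)) for some ε > 0 — Case 1. Hence T(n) = Θ(n^(log_5 28)).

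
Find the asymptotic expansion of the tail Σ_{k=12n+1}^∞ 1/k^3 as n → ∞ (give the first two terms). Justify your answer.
Σ_{k>12n} 1/k^3 = 1/(2 · (12n)^2) − 1/(2 · (12n)^3) + O(1/(12n)^4)

Compare to the integral: ∫_{12n}^∞ x^(−3) dx = [−x^(−2)/2]_{12n}^∞ = 1/((3−1)·(12n)^2). The Euler-Maclaurin correction adds −f(12n)/2 = −1/(2·(12n)^3). Euler-Maclaurin then gives
  Σ_{k>12n} 1/k^3 = ∫_{12n}^∞ dx/x^3 − 1/(2·(12n)^3) + O(1/(12n)^4).
(Equivalently this is ζ(3) − Σ_{k≤12n} 1/k^3.)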